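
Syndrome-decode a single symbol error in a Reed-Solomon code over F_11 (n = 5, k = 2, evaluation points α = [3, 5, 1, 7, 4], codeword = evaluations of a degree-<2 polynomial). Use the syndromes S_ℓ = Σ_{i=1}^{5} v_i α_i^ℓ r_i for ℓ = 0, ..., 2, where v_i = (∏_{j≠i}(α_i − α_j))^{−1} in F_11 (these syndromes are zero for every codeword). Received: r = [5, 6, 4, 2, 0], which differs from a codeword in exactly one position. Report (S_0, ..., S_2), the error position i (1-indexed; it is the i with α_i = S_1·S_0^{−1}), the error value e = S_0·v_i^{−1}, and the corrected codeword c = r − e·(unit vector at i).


S = (6, 9, 8), error at position 4, error magnitude e = 6, c = [5, 6, 4, 7, 0].

Step 1: column multipliers v_i = (∏_{j≠i}(α_i − α_j))^{−1} mod 11.
  i = 1 (α = 3): (3−5)(3−1)(3−7)(3−4) = (−2)·2·(−4)·(−1) = −16 ≡ 6, so v_1 = 6^{−1} = 2 (mod 11).
  i = 2 (α = 5): (5−3)(5−1)(5−7)(5−4) = 2·4·(−2)·1 = −16 ≡ 6, so v_2 = 6^{−1} = 2 (mod 11).
  i = 3 (α = 1): (1−3)(1−5)(1−7)(1−4) = (−2)·(−4)·(−6)·(−3) = 144 ≡ 1, so v_3 = 1^{−1} = 1 (mod 11).
  i = 4 (α = 7): (7−3)(7−5)(7−1)(7−4) = 4·2·6·3 = 144 ≡ 1, so v_4 = 1^{−1} = 1 (mod 11).
  i = 5 (α = 4): (4−3)(4−5)(4−1)(4−7) = 1·(−1)·3·(−3) = 9 ≡ 9, so v_5 = 9^{−1} = 5 (mod 11).
  v = [2, 2, 1, 1, 5].
Step 2: syndromes of r = [5, 6, 4, 2, 0] (all sums mod 11).
  S_0 = Σ v_i r_i = 2·5 + 2·6 + 1·4 + 1·2 + 5·0 = 28 ≡ 6.
  S_1 = Σ v_i α_i r_i = 2·3·5 + 2·5·6 + 1·1·4 + 1·7·2 + 5·4·0 = 108 ≡ 9.
  α_i^2 mod 11 = [9, 3, 1, 5, 5].
  S_2 = Σ v_i α_i^2 r_i = 2·9·5 + 2·3·6 + 1·1·4 + 1·5·2 + 5·5·0 = 140 ≡ 8.
  S = (6, 9, 8) ≠ 0, so r is not a codeword (an error is present).
Step 3: locate the error. For a single error e at position i, S_ℓ = v_i·e·α_i^ℓ, so α_err = S_1/S_0.
  S_0^{−1} = 6^{−1} = 2 (mod 11), so α_err = 9·2 = 18 ≡ 7 = α_4. Error position i = 4.
  Consistency check: S_2/S_1 = 8·5 = 40 ≡ 7 = α_err ✓ (single-error assumption holds).
Step 4: error magnitude e = S_0/v_4 = S_0·∏_{j≠4}(α_4 − α_j) = 6·1 = 6 ≡ 6 (mod 11).
Step 5: correct position 4: c_4 = r_4 − e = 2 − 6 ≡ 7 (mod 11). Hence c = [5, 6, 4, 7, 0].
  Check: interpolating c through the α_i gives m(x) = 9 + 6·x (degree < 2) with m(α_i) = c_i for every i, so c is indeed a codeword.


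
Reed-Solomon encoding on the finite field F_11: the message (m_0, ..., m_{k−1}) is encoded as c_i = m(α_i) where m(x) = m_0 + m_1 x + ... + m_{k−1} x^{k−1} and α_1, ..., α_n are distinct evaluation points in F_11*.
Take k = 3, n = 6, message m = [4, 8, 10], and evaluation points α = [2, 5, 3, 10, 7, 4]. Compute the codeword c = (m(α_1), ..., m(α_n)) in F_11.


c = [5, 8, 8, 6, 0, 9]

Message polynomial: m(x) = 4 + 8·x + 10·x^2 (mod 11).
For each evaluation point α_i, compute m(α_i) mod 11:
  α_1 = 2: Horner steps 10 → 6 → 5, so m(2) = 5.
  α_2 = 5: Horner steps 10 → 3 → 8, so m(5) = 8.
  α_3 = 3: Horner steps 10 → 5 → 8, so m(3) = 8.
  α_4 = 10: Horner steps 10 → 9 → 6, so m(10) = 6.
  α_5 = 7: Horner steps 10 → 1 → 0, so m(7) = 0.
  α_6 = 4: Horner steps 10 → 4 → 9, so m(4) = 9.
Codeword c = [5, 8, 8, 6, 0, 9] ∈ F_11^6.


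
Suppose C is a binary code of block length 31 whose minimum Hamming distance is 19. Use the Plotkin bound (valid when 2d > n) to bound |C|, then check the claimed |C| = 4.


Plotkin bound M ≤ 4; given |C| = 4 ≤ bound (satisfied).

Check applicability: 2d = 38, n = 31.
2d − n = 7 > 0, so Plotkin applies.
Compute d/(2d−n) = 19/7 ≈ 2.7143.
⌊d/(2d−n)⌋ = 2.
Plotkin bound: M ≤ 2·2 = 4.
Given |C| = 4, check: satisfied.
This |C| is at the Plotkin bound.


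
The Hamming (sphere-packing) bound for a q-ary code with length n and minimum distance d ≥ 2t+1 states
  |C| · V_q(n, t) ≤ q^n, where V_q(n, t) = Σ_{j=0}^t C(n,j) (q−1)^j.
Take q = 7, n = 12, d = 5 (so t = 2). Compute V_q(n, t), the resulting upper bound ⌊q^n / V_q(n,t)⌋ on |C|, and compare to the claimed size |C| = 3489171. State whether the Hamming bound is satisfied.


V_q(n, t) = 2449, q^n = 13841287201, Hamming bound = 5651811, |C| = 3489171 ≤ bound (satisfied).

Step 1: Compute V_q(n, t) = Σ_{j=0}^2 C(n, j) (q−1)^j.
  j = 0: C(12,0)·(6)^0 = 1·1 = 1.
  j = 1: C(12,1)·(6)^1 = 12·6 = 72.
  j = 2: C(12,2)·(6)^2 = 66·36 = 2376.
  V_q(n, t) = 1 + 72 + 2376 = 2449.
Step 2: q^n = 7^12 = 13841287201.
Step 3: Hamming bound ⌊q^n / V_q(n,t)⌋ = ⌊13841287201/2449⌋ = 5651811.
Step 4: Compare |C| = 3489171 to 5651811: satisfied.
The claimed |C| lies below the Hamming bound.


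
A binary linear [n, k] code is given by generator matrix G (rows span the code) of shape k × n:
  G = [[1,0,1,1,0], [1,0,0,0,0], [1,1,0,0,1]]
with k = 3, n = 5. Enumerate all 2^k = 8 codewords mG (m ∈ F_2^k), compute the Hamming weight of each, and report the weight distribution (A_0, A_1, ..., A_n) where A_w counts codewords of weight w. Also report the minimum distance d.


Weight distribution: A_0 = 1, A_1 = 1, A_2 = 2, A_3 = 2, A_4 = 1, A_5 = 1. Minimum distance d = 1.

Enumerate all 2^3 = 8 messages m ∈ F_2^3.
For each, compute codeword c = mG in F_2^5, then tally its weight.
  m = 000 → c = 00000, weight = 0.
  m = 100 → c = 10110, weight = 3.
  m = 010 → c = 10000, weight = 1.
  m = 110 → c = 00110, weight = 2.
  m = 001 → c = 11001, weight = 3.
  m = 101 → c = 01111, weight = 4.
  m = 011 → c = 01001, weight = 2.
  m = 111 → c = 11111, weight = 5.
Tally weights:
  weight 0: 1 codewords.
  weight 1: 1 codewords.
  weight 2: 2 codewords.
  weight 3: 2 codewords.
  weight 4: 1 codewords.
  weight 5: 1 codewords.
Minimum distance d = smallest w > 0 with A_w > 0 = 1.
Sanity: Σ A_w = 8 = 2^3 = 8 ✓.


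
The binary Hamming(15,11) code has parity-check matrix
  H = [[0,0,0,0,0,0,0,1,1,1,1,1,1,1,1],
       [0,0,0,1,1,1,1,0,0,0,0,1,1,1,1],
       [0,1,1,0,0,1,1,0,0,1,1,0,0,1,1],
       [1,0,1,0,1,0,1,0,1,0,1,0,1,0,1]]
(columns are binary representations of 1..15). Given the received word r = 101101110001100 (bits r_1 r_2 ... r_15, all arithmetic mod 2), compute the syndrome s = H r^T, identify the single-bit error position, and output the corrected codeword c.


s = (1, 1, 1, 0)^T, error position = 14, corrected codeword c = 101101110001110

Compute s = H r^T mod 2 one row at a time:
  s_1 = 1 + 0 + 0 + 0 + 1 + 1 + 0 + 0 = 3 ≡ 1 (mod 2).
  s_2 = 1 + 0 + 1 + 1 + 1 + 1 + 0 + 0 = 5 ≡ 1 (mod 2).
  s_3 = 0 + 1 + 1 + 1 + 0 + 0 + 0 + 0 = 3 ≡ 1 (mod 2).
  s_4 = 1 + 1 + 0 + 1 + 0 + 0 + 1 + 0 = 4 ≡ 0 (mod 2).
s = (1, 1, 1, 0)^T — this equals column 14 of H (binary 1110), so error is at position 14.
Correct: flip bit 14 of r = 101101110001100 to get c = 101101110001110.


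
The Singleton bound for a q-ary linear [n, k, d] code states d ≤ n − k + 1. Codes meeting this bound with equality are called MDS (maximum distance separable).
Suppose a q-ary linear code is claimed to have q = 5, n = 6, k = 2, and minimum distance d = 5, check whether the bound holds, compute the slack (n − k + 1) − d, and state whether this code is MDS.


Singleton RHS = n − k + 1 = 5, slack = 0, bound satisfied, MDS.

Singleton bound: d ≤ n − k + 1.
Here n = 6, k = 2, so n − k + 1 = 5.
Given d = 5, check d ≤ 5: YES.
Slack = (n − k + 1) − d = 0.
The code is MDS (slack = 0).
Description: the claimed parameters are [6, 2, 5]_5; such a code would be MDS (meets Singleton bound).


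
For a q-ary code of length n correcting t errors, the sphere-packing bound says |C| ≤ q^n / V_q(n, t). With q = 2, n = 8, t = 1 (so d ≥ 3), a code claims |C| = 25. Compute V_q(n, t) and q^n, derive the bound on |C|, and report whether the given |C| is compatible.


V_q(n, t) = 9, q^n = 256, Hamming bound = 28, |C| = 25 ≤ bound (satisfied).

Step 1: Compute V_q(n, t) = Σ_{j=0}^1 C(n, j) (q−1)^j.
  j = 0: C(8,0)·(1)^0 = 1·1 = 1.
  j = 1: C(8,1)·(1)^1 = 8·1 = 8.
  V_q(n, t) = 1 + 8 = 9.
Step 2: q^n = 2^8 = 256.
Step 3: Hamming bound ⌊q^n / V_q(n,t)⌋ = ⌊256/9⌋ = 28.
Step 4: Compare |C| = 25 to 28: satisfied.
The claimed |C| lies below the Hamming bound.


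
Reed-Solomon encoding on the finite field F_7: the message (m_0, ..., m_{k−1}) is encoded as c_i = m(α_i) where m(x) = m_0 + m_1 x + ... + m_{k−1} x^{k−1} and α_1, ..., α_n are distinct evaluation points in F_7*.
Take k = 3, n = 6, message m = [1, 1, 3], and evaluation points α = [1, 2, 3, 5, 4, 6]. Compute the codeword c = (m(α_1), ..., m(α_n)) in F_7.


c = [5, 1, 3, 4, 4, 3]

Message polynomial: m(x) = 1 + 1·x + 3·x^2 (mod 7).
For each evaluation point α_i, compute m(α_i) mod 7:
  α_1 = 1: Horner steps 3 → 4 → 5, so m(1) = 5.
  α_2 = 2: Horner steps 3 → 0 → 1, so m(2) = 1.
  α_3 = 3: Horner steps 3 → 3 → 3, so m(3) = 3.
  α_4 = 5: Horner steps 3 → 2 → 4, so m(5) = 4.
  α_5 = 4: Horner steps 3 → 6 → 4, so m(4) = 4.
  α_6 = 6: Horner steps 3 → 5 → 3, so m(6) = 3.
Codeword c = [5, 1, 3, 4, 4, 3] ∈ F_7^6.


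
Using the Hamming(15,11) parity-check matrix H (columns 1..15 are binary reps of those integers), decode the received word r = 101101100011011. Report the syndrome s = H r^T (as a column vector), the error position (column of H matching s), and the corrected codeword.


s = (0, 0, 0, 1)^T, error position = 1, corrected codeword c = 001101100011011

Compute s = H r^T mod 2 one row at a time:
  s_1 = 0 + 0 + 0 + 1 + 1 + 0 + 1 + 1 = 4 ≡ 0 (mod 2).
  s_2 = 1 + 0 + 1 + 1 + 1 + 0 + 1 + 1 = 6 ≡ 0 (mod 2).
  s_3 = 0 + 1 + 1 + 1 + 0 + 1 + 1 + 1 = 6 ≡ 0 (mod 2).
  s_4 = 1 + 1 + 0 + 1 + 0 + 1 + 0 + 1 = 5 ≡ 1 (mod 2).
s = (0, 0, 0, 1)^T — this equals column 1 of H (binary 0001), so error is at position 1.
Correct: flip bit 1 of r = 101101100011011 to get c = 001101100011011.


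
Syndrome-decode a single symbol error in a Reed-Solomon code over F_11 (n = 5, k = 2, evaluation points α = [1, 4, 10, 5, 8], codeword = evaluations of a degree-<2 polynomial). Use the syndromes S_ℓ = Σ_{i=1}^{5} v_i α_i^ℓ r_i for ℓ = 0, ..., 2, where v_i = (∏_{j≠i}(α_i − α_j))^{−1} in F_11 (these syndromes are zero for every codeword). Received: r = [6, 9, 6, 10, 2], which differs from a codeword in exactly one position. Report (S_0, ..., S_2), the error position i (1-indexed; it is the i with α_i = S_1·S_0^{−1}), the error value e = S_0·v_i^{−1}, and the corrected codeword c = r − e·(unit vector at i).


S = (2, 9, 2), error at position 3, error magnitude e = 2, c = [6, 9, 4, 10, 2].

Step 1: column multipliers v_i = (∏_{j≠i}(α_i − α_j))^{−1} mod 11.
  i = 1 (α = 1): (1−4)(1−10)(1−5)(1−8) = (−3)·(−9)·(−4)·(−7) = 756 ≡ 8, so v_1 = 8^{−1} = 7 (mod 11).
  i = 2 (α = 4): (4−1)(4−10)(4−5)(4−8) = 3·(−6)·(−1)·(−4) = −72 ≡ 5, so v_2 = 5^{−1} = 9 (mod 11).
  i = 3 (α = 10): (10−1)(10−4)(10−5)(10−8) = 9·6·5·2 = 540 ≡ 1, so v_3 = 1^{−1} = 1 (mod 11).
  i = 4 (α = 5): (5−1)(5−4)(5−10)(5−8) = 4·1·(−5)·(−3) = 60 ≡ 5, so v_4 = 5^{−1} = 9 (mod 11).
  i = 5 (α = 8): (8−1)(8−4)(8−10)(8−5) = 7·4·(−2)·3 = −168 ≡ 8, so v_5 = 8^{−1} = 7 (mod 11).
  v = [7, 9, 1, 9, 7].
Step 2: syndromes of r = [6, 9, 6, 10, 2] (all sums mod 11).
  S_0 = Σ v_i r_i = 7·6 + 9·9 + 1·6 + 9·10 + 7·2 = 233 ≡ 2.
  S_1 = Σ v_i α_i r_i = 7·1·6 + 9·4·9 + 1·10·6 + 9·5·10 + 7·8·2 = 988 ≡ 9.
  α_i^2 mod 11 = [1, 5, 1, 3, 9].
  S_2 = Σ v_i α_i^2 r_i = 7·1·6 + 9·5·9 + 1·1·6 + 9·3·10 + 7·9·2 = 849 ≡ 2.
  S = (2, 9, 2) ≠ 0, so r is not a codeword (an error is present).
Step 3: locate the error. For a single error e at position i, S_ℓ = v_i·e·α_i^ℓ, so α_err = S_1/S_0.
  S_0^{−1} = 2^{−1} = 6 (mod 11), so α_err = 9·6 = 54 ≡ 10 = α_3. Error position i = 3.
  Consistency check: S_2/S_1 = 2·5 = 10 ≡ 10 = α_err ✓ (single-error assumption holds).
Step 4: error magnitude e = S_0/v_3 = S_0·∏_{j≠3}(α_3 − α_j) = 2·1 = 2 ≡ 2 (mod 11).
Step 5: correct position 3: c_3 = r_3 − e = 6 − 2 ≡ 4 (mod 11). Hence c = [6, 9, 4, 10, 2].
  Check: interpolating c through the α_i gives m(x) = 5 + 1·x (degree < 2) with m(α_i) = c_i for every i, so c is indeed a codeword.


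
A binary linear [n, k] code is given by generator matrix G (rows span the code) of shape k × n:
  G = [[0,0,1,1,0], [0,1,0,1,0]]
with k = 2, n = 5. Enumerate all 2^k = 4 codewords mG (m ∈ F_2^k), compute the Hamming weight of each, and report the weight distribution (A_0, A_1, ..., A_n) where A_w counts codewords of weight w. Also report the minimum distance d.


Weight distribution: A_0 = 1, A_2 = 3. Minimum distance d = 2.

Enumerate all 2^2 = 4 messages m ∈ F_2^2.
For each, compute codeword c = mG in F_2^5, then tally its weight.
  m = 00 → c = 00000, weight = 0.
  m = 10 → c = 00110, weight = 2.
  m = 01 → c = 01010, weight = 2.
  m = 11 → c = 01100, weight = 2.
Tally weights:
  weight 0: 1 codewords.
  weight 2: 3 codewords.
Minimum distance d = smallest w > 0 with A_w > 0 = 2.
Sanity: Σ A_w = 4 = 2^2 = 4 ✓.


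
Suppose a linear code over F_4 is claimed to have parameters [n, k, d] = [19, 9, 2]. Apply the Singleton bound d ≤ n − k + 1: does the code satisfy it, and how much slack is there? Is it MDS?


Singleton RHS = n − k + 1 = 11, slack = 9, bound satisfied, not MDS.

Singleton bound: d ≤ n − k + 1.
Here n = 19, k = 9, so n − k + 1 = 11.
Given d = 2, check d ≤ 11: YES.
Slack = (n − k + 1) − d = 9.
The code is NOT MDS (slack = 9 > 0).
Description: the claimed parameters are [19, 9, 2]_4; such a code would be non-MDS.


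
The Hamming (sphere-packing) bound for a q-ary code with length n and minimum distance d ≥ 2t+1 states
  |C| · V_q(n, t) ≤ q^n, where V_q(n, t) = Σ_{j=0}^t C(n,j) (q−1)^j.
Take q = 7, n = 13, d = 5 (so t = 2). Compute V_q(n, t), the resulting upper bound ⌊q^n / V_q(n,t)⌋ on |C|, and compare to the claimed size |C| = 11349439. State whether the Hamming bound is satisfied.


V_q(n, t) = 2887, q^n = 96889010407, Hamming bound = 33560446, |C| = 11349439 ≤ bound (satisfied).

Step 1: Compute V_q(n, t) = Σ_{j=0}^2 C(n, j) (q−1)^j.
  j = 0: C(13,0)·(6)^0 = 1·1 = 1.
  j = 1: C(13,1)·(6)^1 = 13·6 = 78.
  j = 2: C(13,2)·(6)^2 = 78·36 = 2808.
  V_q(n, t) = 1 + 78 + 2808 = 2887.
Step 2: q^n = 7^13 = 96889010407.
Step 3: Hamming bound ⌊q^n / V_q(n,t)⌋ = ⌊96889010407/2887⌋ = 33560446.
Step 4: Compare |C| = 11349439 to 33560446: satisfied.
The claimed |C| lies below the Hamming bound.


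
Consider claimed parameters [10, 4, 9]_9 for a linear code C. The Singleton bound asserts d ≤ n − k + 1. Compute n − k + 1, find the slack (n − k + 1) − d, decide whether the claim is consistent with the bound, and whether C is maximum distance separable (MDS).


Singleton RHS = n − k + 1 = 7, slack = -2, bound violated (no such code; not MDS).

Singleton bound: d ≤ n − k + 1.
Here n = 10, k = 4, so n − k + 1 = 7.
Given d = 9, check d ≤ 7: NO.
Slack = (n − k + 1) − d = -2.
The slack is negative: d = 9 exceeds n − k + 1 = 7 by 2, so the Singleton bound is violated and no linear [10, 4, 9]_9 code can exist. In particular it is not MDS (MDS requires d = n − k + 1 exactly).
Description: the claimed parameters are [10, 4, 9]_9; such a code would be impossible (violates the Singleton bound).


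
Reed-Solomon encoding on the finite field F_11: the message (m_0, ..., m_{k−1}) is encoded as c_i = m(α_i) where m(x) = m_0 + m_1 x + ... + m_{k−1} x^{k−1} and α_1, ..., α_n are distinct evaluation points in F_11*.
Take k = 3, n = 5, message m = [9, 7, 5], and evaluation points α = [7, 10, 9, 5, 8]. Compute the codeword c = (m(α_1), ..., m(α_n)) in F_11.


c = [6, 7, 4, 4, 0]

Message polynomial: m(x) = 9 + 7·x + 5·x^2 (mod 11).
For each evaluation point α_i, compute m(α_i) mod 11:
  α_1 = 7: Horner steps 5 → 9 → 6, so m(7) = 6.
  α_2 = 10: Horner steps 5 → 2 → 7, so m(10) = 7.
  α_3 = 9: Horner steps 5 → 8 → 4, so m(9) = 4.
  α_4 = 5: Horner steps 5 → 10 → 4, so m(5) = 4.
  α_5 = 8: Horner steps 5 → 3 → 0, so m(8) = 0.
Codeword c = [6, 7, 4, 4, 0] ∈ F_11^5.


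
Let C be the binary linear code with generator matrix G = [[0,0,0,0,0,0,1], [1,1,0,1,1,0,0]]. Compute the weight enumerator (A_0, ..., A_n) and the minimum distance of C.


Weight distribution: A_0 = 1, A_1 = 1, A_4 = 1, A_5 = 1. Minimum distance d = 1.

Enumerate all 2^2 = 4 messages m ∈ F_2^2.
For each, compute codeword c = mG in F_2^7, then tally its weight.
  m = 00 → c = 0000000, weight = 0.
  m = 10 → c = 0000001, weight = 1.
  m = 01 → c = 1101100, weight = 4.
  m = 11 → c = 1101101, weight = 5.
Tally weights:
  weight 0: 1 codewords.
  weight 1: 1 codewords.
  weight 4: 1 codewords.
  weight 5: 1 codewords.
Minimum distance d = smallest w > 0 with A_w > 0 = 1.
Sanity: Σ A_w = 4 = 2^2 = 4 ✓.


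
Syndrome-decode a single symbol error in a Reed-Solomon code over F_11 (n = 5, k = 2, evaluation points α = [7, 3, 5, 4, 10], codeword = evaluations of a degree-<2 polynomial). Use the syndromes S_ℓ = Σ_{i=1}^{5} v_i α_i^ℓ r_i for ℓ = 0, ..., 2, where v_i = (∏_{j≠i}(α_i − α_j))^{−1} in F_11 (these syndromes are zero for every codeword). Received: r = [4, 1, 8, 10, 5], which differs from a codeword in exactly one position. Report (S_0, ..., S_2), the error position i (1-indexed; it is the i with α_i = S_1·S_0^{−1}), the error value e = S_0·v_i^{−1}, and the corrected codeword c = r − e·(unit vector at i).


S = (6, 5, 6), error at position 5, error magnitude e = 7, c = [4, 1, 8, 10, 9].

Step 1: column multipliers v_i = (∏_{j≠i}(α_i − α_j))^{−1} mod 11.
  i = 1 (α = 7): (7−3)(7−5)(7−4)(7−10) = 4·2·3·(−3) = −72 ≡ 5, so v_1 = 5^{−1} = 9 (mod 11).
  i = 2 (α = 3): (3−7)(3−5)(3−4)(3−10) = (−4)·(−2)·(−1)·(−7) = 56 ≡ 1, so v_2 = 1^{−1} = 1 (mod 11).
  i = 3 (α = 5): (5−7)(5−3)(5−4)(5−10) = (−2)·2·1·(−5) = 20 ≡ 9, so v_3 = 9^{−1} = 5 (mod 11).
  i = 4 (α = 4): (4−7)(4−3)(4−5)(4−10) = (−3)·1·(−1)·(−6) = −18 ≡ 4, so v_4 = 4^{−1} = 3 (mod 11).
  i = 5 (α = 10): (10−7)(10−3)(10−5)(10−4) = 3·7·5·6 = 630 ≡ 3, so v_5 = 3^{−1} = 4 (mod 11).
  v = [9, 1, 5, 3, 4].
Step 2: syndromes of r = [4, 1, 8, 10, 5] (all sums mod 11).
  S_0 = Σ v_i r_i = 9·4 + 1·1 + 5·8 + 3·10 + 4·5 = 127 ≡ 6.
  S_1 = Σ v_i α_i r_i = 9·7·4 + 1·3·1 + 5·5·8 + 3·4·10 + 4·10·5 = 775 ≡ 5.
  α_i^2 mod 11 = [5, 9, 3, 5, 1].
  S_2 = Σ v_i α_i^2 r_i = 9·5·4 + 1·9·1 + 5·3·8 + 3·5·10 + 4·1·5 = 479 ≡ 6.
  S = (6, 5, 6) ≠ 0, so r is not a codeword (an error is present).
Step 3: locate the error. For a single error e at position i, S_ℓ = v_i·e·α_i^ℓ, so α_err = S_1/S_0.
  S_0^{−1} = 6^{−1} = 2 (mod 11), so α_err = 5·2 = 10 ≡ 10 = α_5. Error position i = 5.
  Consistency check: S_2/S_1 = 6·9 = 54 ≡ 10 = α_err ✓ (single-error assumption holds).
Step 4: error magnitude e = S_0/v_5 = S_0·∏_{j≠5}(α_5 − α_j) = 6·3 = 18 ≡ 7 (mod 11).
Step 5: correct position 5: c_5 = r_5 − e = 5 − 7 ≡ 9 (mod 11). Hence c = [4, 1, 8, 10, 9].
  Check: interpolating c through the α_i gives m(x) = 7 + 9·x (degree < 2) with m(α_i) = c_i for every i, so c is indeed a codeword.


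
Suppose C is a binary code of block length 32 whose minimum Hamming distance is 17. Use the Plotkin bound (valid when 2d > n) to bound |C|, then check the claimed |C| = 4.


Plotkin bound M ≤ 16; given |C| = 4 ≤ bound (satisfied).

Check applicability: 2d = 34, n = 32.
2d − n = 2 > 0, so Plotkin applies.
Compute d/(2d−n) = 17/2 ≈ 8.5000.
⌊d/(2d−n)⌋ = 8.
Plotkin bound: M ≤ 2·8 = 16.
Given |C| = 4, check: satisfied.
This |C| is below the Plotkin bound.


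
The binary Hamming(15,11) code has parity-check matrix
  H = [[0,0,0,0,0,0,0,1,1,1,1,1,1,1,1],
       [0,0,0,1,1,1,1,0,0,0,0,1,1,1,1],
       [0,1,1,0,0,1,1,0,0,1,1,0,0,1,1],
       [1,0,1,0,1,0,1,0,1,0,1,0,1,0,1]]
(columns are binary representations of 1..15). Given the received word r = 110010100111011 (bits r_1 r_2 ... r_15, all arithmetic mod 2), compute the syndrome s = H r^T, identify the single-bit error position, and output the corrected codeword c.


s = (1, 1, 0, 1)^T, error position = 13, corrected codeword c = 110010100111111

Compute s = H r^T mod 2 one row at a time:
  s_1 = 0 + 0 + 1 + 1 + 1 + 0 + 1 + 1 = 5 ≡ 1 (mod 2).
  s_2 = 0 + 1 + 0 + 1 + 1 + 0 + 1 + 1 = 5 ≡ 1 (mod 2).
  s_3 = 1 + 0 + 0 + 1 + 1 + 1 + 1 + 1 = 6 ≡ 0 (mod 2).
  s_4 = 1 + 0 + 1 + 1 + 0 + 1 + 0 + 1 = 5 ≡ 1 (mod 2).
s = (1, 1, 0, 1)^T — this equals column 13 of H (binary 1101), so error is at position 13.
Correct: flip bit 13 of r = 110010100111011 to get c = 110010100111111.


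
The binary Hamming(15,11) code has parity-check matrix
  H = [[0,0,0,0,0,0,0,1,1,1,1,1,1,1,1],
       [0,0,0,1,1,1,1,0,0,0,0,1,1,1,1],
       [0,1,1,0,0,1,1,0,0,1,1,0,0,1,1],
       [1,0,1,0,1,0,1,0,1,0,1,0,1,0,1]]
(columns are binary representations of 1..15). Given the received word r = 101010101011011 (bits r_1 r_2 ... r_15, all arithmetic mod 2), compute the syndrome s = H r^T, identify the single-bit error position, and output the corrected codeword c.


s = (1, 1, 1, 1)^T, error position = 15, corrected codeword c = 101010101011010

Compute s = H r^T mod 2 one row at a time:
  s_1 = 0 + 1 + 0 + 1 + 1 + 0 + 1 + 1 = 5 ≡ 1 (mod 2).
  s_2 = 0 + 1 + 0 + 1 + 1 + 0 + 1 + 1 = 5 ≡ 1 (mod 2).
  s_3 = 0 + 1 + 0 + 1 + 0 + 1 + 1 + 1 = 5 ≡ 1 (mod 2).
  s_4 = 1 + 1 + 1 + 1 + 1 + 1 + 0 + 1 = 7 ≡ 1 (mod 2).
s = (1, 1, 1, 1)^T — this equals column 15 of H (binary 1111), so error is at position 15.
Correct: flip bit 15 of r = 101010101011011 to get c = 101010101011010.


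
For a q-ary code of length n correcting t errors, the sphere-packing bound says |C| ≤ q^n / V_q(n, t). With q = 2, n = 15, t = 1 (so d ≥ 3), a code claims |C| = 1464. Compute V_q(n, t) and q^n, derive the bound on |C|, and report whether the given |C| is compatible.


V_q(n, t) = 16, q^n = 32768, Hamming bound = 2048, |C| = 1464 ≤ bound (satisfied).

Step 1: Compute V_q(n, t) = Σ_{j=0}^1 C(n, j) (q−1)^j.
  j = 0: C(15,0)·(1)^0 = 1·1 = 1.
  j = 1: C(15,1)·(1)^1 = 15·1 = 15.
  V_q(n, t) = 1 + 15 = 16.
Step 2: q^n = 2^15 = 32768.
Step 3: Hamming bound ⌊q^n / V_q(n,t)⌋ = ⌊32768/16⌋ = 2048.
Step 4: Compare |C| = 1464 to 2048: satisfied.
The claimed |C| lies below the Hamming bound.


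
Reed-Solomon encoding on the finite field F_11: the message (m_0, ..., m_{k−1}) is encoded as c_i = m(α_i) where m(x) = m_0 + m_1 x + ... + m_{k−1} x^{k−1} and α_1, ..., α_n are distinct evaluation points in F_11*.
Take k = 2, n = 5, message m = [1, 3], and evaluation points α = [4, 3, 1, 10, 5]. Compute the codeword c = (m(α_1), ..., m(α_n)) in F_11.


c = [2, 10, 4, 9, 5]

Message polynomial: m(x) = 1 + 3·x (mod 11).
For each evaluation point α_i, compute m(α_i) mod 11:
  α_1 = 4: Horner steps 3 → 2, so m(4) = 2.
  α_2 = 3: Horner steps 3 → 10, so m(3) = 10.
  α_3 = 1: Horner steps 3 → 4, so m(1) = 4.
  α_4 = 10: Horner steps 3 → 9, so m(10) = 9.
  α_5 = 5: Horner steps 3 → 5, so m(5) = 5.
Codeword c = [2, 10, 4, 9, 5] ∈ F_11^5.


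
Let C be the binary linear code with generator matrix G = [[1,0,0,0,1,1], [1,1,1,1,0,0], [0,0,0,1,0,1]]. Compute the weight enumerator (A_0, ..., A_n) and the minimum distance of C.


Weight distribution: A_0 = 1, A_2 = 1, A_3 = 3, A_4 = 2, A_5 = 1. Minimum distance d = 2.

Enumerate all 2^3 = 8 messages m ∈ F_2^3.
For each, compute codeword c = mG in F_2^6, then tally its weight.
  m = 000 → c = 000000, weight = 0.
  m = 100 → c = 100011, weight = 3.
  m = 010 → c = 111100, weight = 4.
  m = 110 → c = 011111, weight = 5.
  m = 001 → c = 000101, weight = 2.
  m = 101 → c = 100110, weight = 3.
  m = 011 → c = 111001, weight = 4.
  m = 111 → c = 011010, weight = 3.
Tally weights:
  weight 0: 1 codewords.
  weight 2: 1 codewords.
  weight 3: 3 codewords.
  weight 4: 2 codewords.
  weight 5: 1 codewords.
Minimum distance d = smallest w > 0 with A_w > 0 = 2.
Sanity: Σ A_w = 8 = 2^3 = 8 ✓.


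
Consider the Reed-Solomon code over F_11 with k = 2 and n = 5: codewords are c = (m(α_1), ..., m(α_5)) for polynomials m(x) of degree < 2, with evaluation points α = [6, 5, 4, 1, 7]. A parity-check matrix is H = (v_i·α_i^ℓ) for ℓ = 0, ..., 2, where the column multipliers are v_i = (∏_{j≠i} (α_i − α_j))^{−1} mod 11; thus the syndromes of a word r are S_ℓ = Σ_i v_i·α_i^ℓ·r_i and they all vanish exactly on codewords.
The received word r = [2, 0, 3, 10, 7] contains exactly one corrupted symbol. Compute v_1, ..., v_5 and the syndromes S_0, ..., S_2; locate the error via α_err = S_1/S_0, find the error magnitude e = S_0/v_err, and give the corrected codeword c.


S = (10, 6, 8), error at position 2, error magnitude e = 3, c = [2, 8, 3, 10, 7].

Step 1: column multipliers v_i = (∏_{j≠i}(α_i − α_j))^{−1} mod 11.
  i = 1 (α = 6): (6−5)(6−4)(6−1)(6−7) = 1·2·5·(−1) = −10 ≡ 1, so v_1 = 1^{−1} = 1 (mod 11).
  i = 2 (α = 5): (5−6)(5−4)(5−1)(5−7) = (−1)·1·4·(−2) = 8 ≡ 8, so v_2 = 8^{−1} = 7 (mod 11).
  i = 3 (α = 4): (4−6)(4−5)(4−1)(4−7) = (−2)·(−1)·3·(−3) = −18 ≡ 4, so v_3 = 4^{−1} = 3 (mod 11).
  i = 4 (α = 1): (1−6)(1−5)(1−4)(1−7) = (−5)·(−4)·(−3)·(−6) = 360 ≡ 8, so v_4 = 8^{−1} = 7 (mod 11).
  i = 5 (α = 7): (7−6)(7−5)(7−4)(7−1) = 1·2·3·6 = 36 ≡ 3, so v_5 = 3^{−1} = 4 (mod 11).
  v = [1, 7, 3, 7, 4].
Step 2: syndromes of r = [2, 0, 3, 10, 7] (all sums mod 11).
  S_0 = Σ v_i r_i = 1·2 + 7·0 + 3·3 + 7·10 + 4·7 = 109 ≡ 10.
  S_1 = Σ v_i α_i r_i = 1·6·2 + 7·5·0 + 3·4·3 + 7·1·10 + 4·7·7 = 314 ≡ 6.
  α_i^2 mod 11 = [3, 3, 5, 1, 5].
  S_2 = Σ v_i α_i^2 r_i = 1·3·2 + 7·3·0 + 3·5·3 + 7·1·10 + 4·5·7 = 261 ≡ 8.
  S = (10, 6, 8) ≠ 0, so r is not a codeword (an error is present).
Step 3: locate the error. For a single error e at position i, S_ℓ = v_i·e·α_i^ℓ, so α_err = S_1/S_0.
  S_0^{−1} = 10^{−1} = 10 (mod 11), so α_err = 6·10 = 60 ≡ 5 = α_2. Error position i = 2.
  Consistency check: S_2/S_1 = 8·2 = 16 ≡ 5 = α_err ✓ (single-error assumption holds).
Step 4: error magnitude e = S_0/v_2 = S_0·∏_{j≠2}(α_2 − α_j) = 10·8 = 80 ≡ 3 (mod 11).
Step 5: correct position 2: c_2 = r_2 − e = 0 − 3 ≡ 8 (mod 11). Hence c = [2, 8, 3, 10, 7].
  Check: interpolating c through the α_i gives m(x) = 5 + 5·x (degree < 2) with m(α_i) = c_i for every i, so c is indeed a codeword.


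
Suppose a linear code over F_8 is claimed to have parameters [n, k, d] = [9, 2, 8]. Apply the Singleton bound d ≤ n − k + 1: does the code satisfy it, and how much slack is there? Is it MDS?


Singleton RHS = n − k + 1 = 8, slack = 0, bound satisfied, MDS.

Singleton bound: d ≤ n − k + 1.
Here n = 9, k = 2, so n − k + 1 = 8.
Given d = 8, check d ≤ 8: YES.
Slack = (n − k + 1) − d = 0.
The code is MDS (slack = 0).
Description: the claimed parameters are [9, 2, 8]_8; such a code would be MDS (meets Singleton bound).


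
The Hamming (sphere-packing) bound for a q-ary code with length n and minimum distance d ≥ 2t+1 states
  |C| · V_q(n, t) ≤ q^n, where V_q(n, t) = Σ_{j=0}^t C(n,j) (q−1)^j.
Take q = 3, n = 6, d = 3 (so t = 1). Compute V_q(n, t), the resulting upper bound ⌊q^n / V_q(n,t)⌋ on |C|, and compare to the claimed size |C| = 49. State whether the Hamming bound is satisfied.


V_q(n, t) = 13, q^n = 729, Hamming bound = 56, |C| = 49 ≤ bound (satisfied).

Step 1: Compute V_q(n, t) = Σ_{j=0}^1 C(n, j) (q−1)^j.
  j = 0: C(6,0)·(2)^0 = 1·1 = 1.
  j = 1: C(6,1)·(2)^1 = 6·2 = 12.
  V_q(n, t) = 1 + 12 = 13.
Step 2: q^n = 3^6 = 729.
Step 3: Hamming bound ⌊q^n / V_q(n,t)⌋ = ⌊729/13⌋ = 56.
Step 4: Compare |C| = 49 to 56: satisfied.
The claimed |C| lies below the Hamming bound.


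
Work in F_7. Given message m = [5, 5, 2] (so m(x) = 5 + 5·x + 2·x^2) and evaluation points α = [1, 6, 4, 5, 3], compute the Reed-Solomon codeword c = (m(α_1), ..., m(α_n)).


c = [5, 2, 1, 3, 3]

Message polynomial: m(x) = 5 + 5·x + 2·x^2 (mod 7).
For each evaluation point α_i, compute m(α_i) mod 7:
  α_1 = 1: Horner steps 2 → 0 → 5, so m(1) = 5.
  α_2 = 6: Horner steps 2 → 3 → 2, so m(6) = 2.
  α_3 = 4: Horner steps 2 → 6 → 1, so m(4) = 1.
  α_4 = 5: Horner steps 2 → 1 → 3, so m(5) = 3.
  α_5 = 3: Horner steps 2 → 4 → 3, so m(3) = 3.
Codeword c = [5, 2, 1, 3, 3] ∈ F_7^5.


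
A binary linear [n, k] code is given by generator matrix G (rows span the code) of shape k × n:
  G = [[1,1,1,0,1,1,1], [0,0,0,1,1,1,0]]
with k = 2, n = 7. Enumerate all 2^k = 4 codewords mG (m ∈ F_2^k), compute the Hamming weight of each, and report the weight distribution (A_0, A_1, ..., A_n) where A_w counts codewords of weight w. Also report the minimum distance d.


Weight distribution: A_0 = 1, A_3 = 1, A_5 = 1, A_6 = 1. Minimum distance d = 3.

Enumerate all 2^2 = 4 messages m ∈ F_2^2.
For each, compute codeword c = mG in F_2^7, then tally its weight.
  m = 00 → c = 0000000, weight = 0.
  m = 10 → c = 1110111, weight = 6.
  m = 01 → c = 0001110, weight = 3.
  m = 11 → c = 1111001, weight = 5.
Tally weights:
  weight 0: 1 codewords.
  weight 3: 1 codewords.
  weight 5: 1 codewords.
  weight 6: 1 codewords.
Minimum distance d = smallest w > 0 with A_w > 0 = 3.
Sanity: Σ A_w = 4 = 2^2 = 4 ✓.


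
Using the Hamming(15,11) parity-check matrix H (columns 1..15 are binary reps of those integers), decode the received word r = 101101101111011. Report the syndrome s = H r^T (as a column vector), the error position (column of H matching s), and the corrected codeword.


s = (0, 0, 1, 0)^T, error position = 2, corrected codeword c = 111101101111011

Compute s = H r^T mod 2 one row at a time:
  s_1 = 0 + 1 + 1 + 1 + 1 + 0 + 1 + 1 = 6 ≡ 0 (mod 2).
  s_2 = 1 + 0 + 1 + 1 + 1 + 0 + 1 + 1 = 6 ≡ 0 (mod 2).
  s_3 = 0 + 1 + 1 + 1 + 1 + 1 + 1 + 1 = 7 ≡ 1 (mod 2).
  s_4 = 1 + 1 + 0 + 1 + 1 + 1 + 0 + 1 = 6 ≡ 0 (mod 2).
s = (0, 0, 1, 0)^T — this equals column 2 of H (binary 0010), so error is at position 2.
Correct: flip bit 2 of r = 101101101111011 to get c = 111101101111011.


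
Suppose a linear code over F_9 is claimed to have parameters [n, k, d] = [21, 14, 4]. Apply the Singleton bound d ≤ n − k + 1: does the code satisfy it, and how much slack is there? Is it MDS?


Singleton RHS = n − k + 1 = 8, slack = 4, bound satisfied, not MDS.

Singleton bound: d ≤ n − k + 1.
Here n = 21, k = 14, so n − k + 1 = 8.
Given d = 4, check d ≤ 8: YES.
Slack = (n − k + 1) − d = 4.
The code is NOT MDS (slack = 4 > 0).
Description: the claimed parameters are [21, 14, 4]_9; such a code would be non-MDS.


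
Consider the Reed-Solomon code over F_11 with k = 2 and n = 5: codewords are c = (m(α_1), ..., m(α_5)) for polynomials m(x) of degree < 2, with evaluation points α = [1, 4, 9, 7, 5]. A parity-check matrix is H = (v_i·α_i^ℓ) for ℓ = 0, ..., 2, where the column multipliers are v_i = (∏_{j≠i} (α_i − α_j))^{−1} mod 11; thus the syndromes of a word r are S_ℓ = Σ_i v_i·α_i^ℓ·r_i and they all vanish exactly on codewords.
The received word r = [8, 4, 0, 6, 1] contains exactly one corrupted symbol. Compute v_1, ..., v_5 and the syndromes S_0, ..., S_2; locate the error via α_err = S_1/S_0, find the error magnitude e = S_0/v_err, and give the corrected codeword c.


S = (7, 7, 7), error at position 1, error magnitude e = 6, c = [2, 4, 0, 6, 1].

Step 1: column multipliers v_i = (∏_{j≠i}(α_i − α_j))^{−1} mod 11.
  i = 1 (α = 1): (1−4)(1−9)(1−7)(1−5) = (−3)·(−8)·(−6)·(−4) = 576 ≡ 4, so v_1 = 4^{−1} = 3 (mod 11).
  i = 2 (α = 4): (4−1)(4−9)(4−7)(4−5) = 3·(−5)·(−3)·(−1) = −45 ≡ 10, so v_2 = 10^{−1} = 10 (mod 11).
  i = 3 (α = 9): (9−1)(9−4)(9−7)(9−5) = 8·5·2·4 = 320 ≡ 1, so v_3 = 1^{−1} = 1 (mod 11).
  i = 4 (α = 7): (7−1)(7−4)(7−9)(7−5) = 6·3·(−2)·2 = −72 ≡ 5, so v_4 = 5^{−1} = 9 (mod 11).
  i = 5 (α = 5): (5−1)(5−4)(5−9)(5−7) = 4·1·(−4)·(−2) = 32 ≡ 10, so v_5 = 10^{−1} = 10 (mod 11).
  v = [3, 10, 1, 9, 10].
Step 2: syndromes of r = [8, 4, 0, 6, 1] (all sums mod 11).
  S_0 = Σ v_i r_i = 3·8 + 10·4 + 1·0 + 9·6 + 10·1 = 128 ≡ 7.
  S_1 = Σ v_i α_i r_i = 3·1·8 + 10·4·4 + 1·9·0 + 9·7·6 + 10·5·1 = 612 ≡ 7.
  α_i^2 mod 11 = [1, 5, 4, 5, 3].
  S_2 = Σ v_i α_i^2 r_i = 3·1·8 + 10·5·4 + 1·4·0 + 9·5·6 + 10·3·1 = 524 ≡ 7.
  S = (7, 7, 7) ≠ 0, so r is not a codeword (an error is present).
Step 3: locate the error. For a single error e at position i, S_ℓ = v_i·e·α_i^ℓ, so α_err = S_1/S_0.
  S_0^{−1} = 7^{−1} = 8 (mod 11), so α_err = 7·8 = 56 ≡ 1 = α_1. Error position i = 1.
  Consistency check: S_2/S_1 = 7·8 = 56 ≡ 1 = α_err ✓ (single-error assumption holds).
Step 4: error magnitude e = S_0/v_1 = S_0·∏_{j≠1}(α_1 − α_j) = 7·4 = 28 ≡ 6 (mod 11).
Step 5: correct position 1: c_1 = r_1 − e = 8 − 6 ≡ 2 (mod 11). Hence c = [2, 4, 0, 6, 1].
  Check: interpolating c through the α_i gives m(x) = 5 + 8·x (degree < 2) with m(α_i) = c_i for every i, so c is indeed a codeword.


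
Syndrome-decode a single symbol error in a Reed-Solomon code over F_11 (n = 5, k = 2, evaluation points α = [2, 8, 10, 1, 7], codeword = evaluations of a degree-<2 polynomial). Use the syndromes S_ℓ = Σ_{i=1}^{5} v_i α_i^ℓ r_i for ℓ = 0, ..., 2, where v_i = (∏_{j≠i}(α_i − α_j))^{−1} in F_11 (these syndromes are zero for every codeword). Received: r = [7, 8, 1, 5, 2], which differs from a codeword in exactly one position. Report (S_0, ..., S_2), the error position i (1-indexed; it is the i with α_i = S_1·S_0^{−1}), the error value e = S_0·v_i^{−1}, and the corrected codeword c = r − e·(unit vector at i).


S = (9, 8, 1), error at position 5, error magnitude e = 7, c = [7, 8, 1, 5, 6].

Step 1: column multipliers v_i = (∏_{j≠i}(α_i − α_j))^{−1} mod 11.
  i = 1 (α = 2): (2−8)(2−10)(2−1)(2−7) = (−6)·(−8)·1·(−5) = −240 ≡ 2, so v_1 = 2^{−1} = 6 (mod 11).
  i = 2 (α = 8): (8−2)(8−10)(8−1)(8−7) = 6·(−2)·7·1 = −84 ≡ 4, so v_2 = 4^{−1} = 3 (mod 11).
  i = 3 (α = 10): (10−2)(10−8)(10−1)(10−7) = 8·2·9·3 = 432 ≡ 3, so v_3 = 3^{−1} = 4 (mod 11).
  i = 4 (α = 1): (1−2)(1−8)(1−10)(1−7) = (−1)·(−7)·(−9)·(−6) = 378 ≡ 4, so v_4 = 4^{−1} = 3 (mod 11).
  i = 5 (α = 7): (7−2)(7−8)(7−10)(7−1) = 5·(−1)·(−3)·6 = 90 ≡ 2, so v_5 = 2^{−1} = 6 (mod 11).
  v = [6, 3, 4, 3, 6].
Step 2: syndromes of r = [7, 8, 1, 5, 2] (all sums mod 11).
  S_0 = Σ v_i r_i = 6·7 + 3·8 + 4·1 + 3·5 + 6·2 = 97 ≡ 9.
  S_1 = Σ v_i α_i r_i = 6·2·7 + 3·8·8 + 4·10·1 + 3·1·5 + 6·7·2 = 415 ≡ 8.
  α_i^2 mod 11 = [4, 9, 1, 1, 5].
  S_2 = Σ v_i α_i^2 r_i = 6·4·7 + 3·9·8 + 4·1·1 + 3·1·5 + 6·5·2 = 463 ≡ 1.
  S = (9, 8, 1) ≠ 0, so r is not a codeword (an error is present).
Step 3: locate the error. For a single error e at position i, S_ℓ = v_i·e·α_i^ℓ, so α_err = S_1/S_0.
  S_0^{−1} = 9^{−1} = 5 (mod 11), so α_err = 8·5 = 40 ≡ 7 = α_5. Error position i = 5.
  Consistency check: S_2/S_1 = 1·7 = 7 ≡ 7 = α_err ✓ (single-error assumption holds).
Step 4: error magnitude e = S_0/v_5 = S_0·∏_{j≠5}(α_5 − α_j) = 9·2 = 18 ≡ 7 (mod 11).
Step 5: correct position 5: c_5 = r_5 − e = 2 − 7 ≡ 6 (mod 11). Hence c = [7, 8, 1, 5, 6].
  Check: interpolating c through the α_i gives m(x) = 3 + 2·x (degree < 2) with m(α_i) = c_i for every i, so c is indeed a codeword.


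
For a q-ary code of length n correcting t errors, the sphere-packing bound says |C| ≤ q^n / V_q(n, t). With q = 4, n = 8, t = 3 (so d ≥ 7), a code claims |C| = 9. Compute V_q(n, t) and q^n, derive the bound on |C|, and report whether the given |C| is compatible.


V_q(n, t) = 1789, q^n = 65536, Hamming bound = 36, |C| = 9 ≤ bound (satisfied).

Step 1: Compute V_q(n, t) = Σ_{j=0}^3 C(n, j) (q−1)^j.
  j = 0: C(8,0)·(3)^0 = 1·1 = 1.
  j = 1: C(8,1)·(3)^1 = 8·3 = 24.
  j = 2: C(8,2)·(3)^2 = 28·9 = 252.
  j = 3: C(8,3)·(3)^3 = 56·27 = 1512.
  V_q(n, t) = 1 + 24 + 252 + 1512 = 1789.
Step 2: q^n = 4^8 = 65536.
Step 3: Hamming bound ⌊q^n / V_q(n,t)⌋ = ⌊65536/1789⌋ = 36.
Step 4: Compare |C| = 9 to 36: satisfied.
The claimed |C| lies below the Hamming bound.


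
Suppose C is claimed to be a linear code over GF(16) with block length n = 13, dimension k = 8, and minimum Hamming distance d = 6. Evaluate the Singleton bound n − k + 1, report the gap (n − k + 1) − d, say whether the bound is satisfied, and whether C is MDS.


Singleton RHS = n − k + 1 = 6, slack = 0, bound satisfied, MDS.

Singleton bound: d ≤ n − k + 1.
Here n = 13, k = 8, so n − k + 1 = 6.
Given d = 6, check d ≤ 6: YES.
Slack = (n − k + 1) − d = 0.
The code is MDS (slack = 0).
Description: the claimed parameters are [13, 8, 6]_16; such a code would be MDS (meets Singleton bound).


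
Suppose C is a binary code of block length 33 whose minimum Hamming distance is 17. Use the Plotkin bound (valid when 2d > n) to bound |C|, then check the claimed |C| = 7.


Plotkin bound M ≤ 34; given |C| = 7 ≤ bound (satisfied).

Check applicability: 2d = 34, n = 33.
2d − n = 1 > 0, so Plotkin applies.
Compute d/(2d−n) = 17/1 ≈ 17.0000.
⌊d/(2d−n)⌋ = 17.
Plotkin bound: M ≤ 2·17 = 34.
Given |C| = 7, check: satisfied.
This |C| is below the Plotkin bound.


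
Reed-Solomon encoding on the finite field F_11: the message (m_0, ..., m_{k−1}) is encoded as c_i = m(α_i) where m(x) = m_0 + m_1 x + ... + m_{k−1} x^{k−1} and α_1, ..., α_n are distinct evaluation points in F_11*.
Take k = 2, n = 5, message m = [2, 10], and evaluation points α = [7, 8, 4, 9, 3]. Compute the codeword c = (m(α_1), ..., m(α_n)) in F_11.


c = [6, 5, 9, 4, 10]

Message polynomial: m(x) = 2 + 10·x (mod 11).
For each evaluation point α_i, compute m(α_i) mod 11:
  α_1 = 7: Horner steps 10 → 6, so m(7) = 6.
  α_2 = 8: Horner steps 10 → 5, so m(8) = 5.
  α_3 = 4: Horner steps 10 → 9, so m(4) = 9.
  α_4 = 9: Horner steps 10 → 4, so m(9) = 4.
  α_5 = 3: Horner steps 10 → 10, so m(3) = 10.
Codeword c = [6, 5, 9, 4, 10] ∈ F_11^5.


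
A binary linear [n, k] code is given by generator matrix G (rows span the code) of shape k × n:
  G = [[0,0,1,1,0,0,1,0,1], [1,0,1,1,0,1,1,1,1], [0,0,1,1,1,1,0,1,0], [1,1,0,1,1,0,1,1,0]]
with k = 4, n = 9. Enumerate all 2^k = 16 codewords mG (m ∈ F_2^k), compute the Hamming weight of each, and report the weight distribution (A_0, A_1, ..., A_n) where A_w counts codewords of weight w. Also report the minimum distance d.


Weight distribution: A_0 = 1, A_3 = 1, A_4 = 5, A_5 = 6, A_6 = 2, A_7 = 1. Minimum distance d = 3.

Enumerate all 2^4 = 16 messages m ∈ F_2^4.
For each, compute codeword c = mG in F_2^9, then tally its weight.
  m = 0000 → c = 000000000, weight = 0.
  m = 1000 → c = 001100101, weight = 4.
  m = 0100 → c = 101101111, weight = 7.
  m = 1100 → c = 100001010, weight = 3.
  m = 0010 → c = 001111010, weight = 5.
  m = 1010 → c = 000011111, weight = 5.
  m = 0110 → c = 100010101, weight = 4.
  m = 1110 → c = 101110000, weight = 4.
  m = 0001 → c = 110110110, weight = 6.
  m = 1001 → c = 111010011, weight = 6.
  m = 0101 → c = 011011001, weight = 5.
  m = 1101 → c = 010111100, weight = 5.
  m = 0011 → c = 111001100, weight = 5.
  m = 1011 → c = 110101001, weight = 5.
  m = 0111 → c = 010100011, weight = 4.
  m = 1111 → c = 011000110, weight = 4.
Tally weights:
  weight 0: 1 codewords.
  weight 3: 1 codewords.
  weight 4: 5 codewords.
  weight 5: 6 codewords.
  weight 6: 2 codewords.
  weight 7: 1 codewords.
Minimum distance d = smallest w > 0 with A_w > 0 = 3.
Sanity: Σ A_w = 16 = 2^4 = 16 ✓.


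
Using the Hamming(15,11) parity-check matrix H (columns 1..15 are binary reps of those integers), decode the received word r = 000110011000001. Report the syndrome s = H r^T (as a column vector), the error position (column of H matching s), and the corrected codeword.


s = (1, 1, 1, 1)^T, error position = 15, corrected codeword c = 000110011000000

Compute s = H r^T mod 2 one row at a time:
  s_1 = 1 + 1 + 0 + 0 + 0 + 0 + 0 + 1 = 3 ≡ 1 (mod 2).
  s_2 = 1 + 1 + 0 + 0 + 0 + 0 + 0 + 1 = 3 ≡ 1 (mod 2).
  s_3 = 0 + 0 + 0 + 0 + 0 + 0 + 0 + 1 = 1 ≡ 1 (mod 2).
  s_4 = 0 + 0 + 1 + 0 + 1 + 0 + 0 + 1 = 3 ≡ 1 (mod 2).
s = (1, 1, 1, 1)^T — this equals column 15 of H (binary 1111), so error is at position 15.
Correct: flip bit 15 of r = 000110011000001 to get c = 000110011000000.
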